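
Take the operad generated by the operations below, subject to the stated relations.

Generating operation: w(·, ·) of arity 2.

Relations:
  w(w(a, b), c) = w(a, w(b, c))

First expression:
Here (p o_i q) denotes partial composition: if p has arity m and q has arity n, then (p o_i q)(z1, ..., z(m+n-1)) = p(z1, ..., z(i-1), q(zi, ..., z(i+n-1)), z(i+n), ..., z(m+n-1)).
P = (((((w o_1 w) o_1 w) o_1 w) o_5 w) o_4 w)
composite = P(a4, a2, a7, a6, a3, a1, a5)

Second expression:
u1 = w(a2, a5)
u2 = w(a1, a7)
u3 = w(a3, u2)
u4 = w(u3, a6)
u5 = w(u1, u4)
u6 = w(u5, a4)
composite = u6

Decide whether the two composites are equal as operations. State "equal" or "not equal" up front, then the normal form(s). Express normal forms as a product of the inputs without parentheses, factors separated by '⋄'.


Normal form of the first expression: a4 ⋄ a2 ⋄ a7 ⋄ a6 ⋄ a3 ⋄ a1 ⋄ a5
Normal form of the second expression: a2 ⋄ a5 ⋄ a3 ⋄ a1 ⋄ a7 ⋄ a6 ⋄ a4
They disagree, so not equal.

not equal; the first gives a4 ⋄ a2 ⋄ a7 ⋄ a6 ⋄ a3 ⋄ a1 ⋄ a5 and the second a2 ⋄ a5 ⋄ a3 ⋄ a1 ⋄ a7 ⋄ a6 ⋄ a4


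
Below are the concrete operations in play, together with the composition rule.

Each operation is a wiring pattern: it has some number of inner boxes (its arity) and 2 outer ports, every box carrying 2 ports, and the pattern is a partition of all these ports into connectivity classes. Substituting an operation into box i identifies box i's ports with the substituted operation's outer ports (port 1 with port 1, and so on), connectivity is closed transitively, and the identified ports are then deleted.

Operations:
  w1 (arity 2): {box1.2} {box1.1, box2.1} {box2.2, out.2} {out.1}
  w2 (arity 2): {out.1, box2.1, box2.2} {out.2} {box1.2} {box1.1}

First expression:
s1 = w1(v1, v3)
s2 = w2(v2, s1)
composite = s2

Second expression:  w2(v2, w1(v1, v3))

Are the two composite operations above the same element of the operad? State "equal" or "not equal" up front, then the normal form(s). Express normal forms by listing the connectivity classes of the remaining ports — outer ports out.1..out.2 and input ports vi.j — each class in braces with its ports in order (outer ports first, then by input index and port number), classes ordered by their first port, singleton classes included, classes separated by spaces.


equal; both compose to {out.1, v3.2} {out.2} {v1.1, v3.1} {v1.2} {v2.1} {v2.2}


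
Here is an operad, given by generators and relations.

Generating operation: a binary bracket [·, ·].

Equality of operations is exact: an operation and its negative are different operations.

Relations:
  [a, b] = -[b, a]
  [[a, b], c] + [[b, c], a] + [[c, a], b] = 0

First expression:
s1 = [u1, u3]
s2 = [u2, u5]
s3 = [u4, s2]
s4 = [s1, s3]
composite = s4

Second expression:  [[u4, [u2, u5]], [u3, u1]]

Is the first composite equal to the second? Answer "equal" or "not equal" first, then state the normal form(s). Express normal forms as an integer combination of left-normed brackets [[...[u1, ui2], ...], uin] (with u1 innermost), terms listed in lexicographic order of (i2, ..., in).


equal; both compose to -[[[[u1, u3], u2], u5], u4] + [[[[u1, u3], u4], u2], u5] - [[[[u1, u3], u4], u5], u2] + [[[[u1, u3], u5], u2], u4]

Normal form of the first expression: -[[[[u1, u3], u2], u5], u4] + [[[[u1, u3], u4], u2], u5] - [[[[u1, u3], u4], u5], u2] + [[[[u1, u3], u5], u2], u4]
Normal form of the second expression: -[[[[u1, u3], u2], u5], u4] + [[[[u1, u3], u4], u2], u5] - [[[[u1, u3], u4], u5], u2] + [[[[u1, u3], u5], u2], u4]
The normal forms match — equal.


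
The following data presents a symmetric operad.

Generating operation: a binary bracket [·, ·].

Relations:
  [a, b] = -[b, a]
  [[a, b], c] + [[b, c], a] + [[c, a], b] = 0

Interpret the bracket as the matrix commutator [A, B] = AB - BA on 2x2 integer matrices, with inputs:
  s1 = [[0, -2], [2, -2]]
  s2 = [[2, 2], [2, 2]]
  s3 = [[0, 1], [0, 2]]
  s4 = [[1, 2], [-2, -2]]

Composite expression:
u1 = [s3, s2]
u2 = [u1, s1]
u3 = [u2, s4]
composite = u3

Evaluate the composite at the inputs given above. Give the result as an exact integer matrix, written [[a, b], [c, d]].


[s3, s2] = [[2, -4], [4, -2]]
[[s3, s2], s1] = [[0, 0], [0, 0]]
[[[s3, s2], s1], s4] = [[0, 0], [0, 0]]

[[0, 0], [0, 0]]


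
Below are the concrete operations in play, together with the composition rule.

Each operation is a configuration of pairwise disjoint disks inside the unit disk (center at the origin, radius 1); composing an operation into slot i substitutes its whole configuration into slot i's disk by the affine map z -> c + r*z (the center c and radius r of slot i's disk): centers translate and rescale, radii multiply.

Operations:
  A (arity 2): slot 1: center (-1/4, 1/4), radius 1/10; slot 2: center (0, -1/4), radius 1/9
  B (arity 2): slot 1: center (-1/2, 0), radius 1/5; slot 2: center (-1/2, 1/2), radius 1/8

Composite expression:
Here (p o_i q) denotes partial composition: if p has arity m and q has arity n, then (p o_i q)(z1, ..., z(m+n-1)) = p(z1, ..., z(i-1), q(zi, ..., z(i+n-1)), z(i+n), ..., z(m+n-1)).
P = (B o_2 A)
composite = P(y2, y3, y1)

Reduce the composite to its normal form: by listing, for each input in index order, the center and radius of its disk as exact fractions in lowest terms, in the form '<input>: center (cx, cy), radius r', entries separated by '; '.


y1: center (-1/2, 15/32), radius 1/72; y2: center (-1/2, 0), radius 1/5; y3: center (-17/32, 17/32), radius 1/80

Nesting under B composes maps z -> c + r*z down each y-path.
for y2, the 1-step affine chain lands on center (-1/2, 0), radius 1/5
for y3, the 2-step affine chain lands on center (-17/32, 17/32), radius 1/80
for y1, the 2-step affine chain lands on center (-1/2, 15/32), radius 1/72


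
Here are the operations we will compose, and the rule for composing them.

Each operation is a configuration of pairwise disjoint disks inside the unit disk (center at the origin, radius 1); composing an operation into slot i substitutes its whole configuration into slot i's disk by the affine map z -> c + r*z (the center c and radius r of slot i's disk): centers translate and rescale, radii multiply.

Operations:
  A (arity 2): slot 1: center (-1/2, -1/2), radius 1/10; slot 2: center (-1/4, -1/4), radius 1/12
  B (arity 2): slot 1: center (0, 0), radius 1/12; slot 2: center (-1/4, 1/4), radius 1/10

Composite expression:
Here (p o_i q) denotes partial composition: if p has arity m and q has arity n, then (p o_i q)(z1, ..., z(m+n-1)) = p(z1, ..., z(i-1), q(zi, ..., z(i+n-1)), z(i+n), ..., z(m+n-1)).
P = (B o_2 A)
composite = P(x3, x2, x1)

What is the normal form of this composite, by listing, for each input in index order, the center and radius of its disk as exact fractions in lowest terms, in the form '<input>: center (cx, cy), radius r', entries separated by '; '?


x1: center (-11/40, 9/40), radius 1/120; x2: center (-3/10, 1/5), radius 1/100; x3: center (0, 0), radius 1/12


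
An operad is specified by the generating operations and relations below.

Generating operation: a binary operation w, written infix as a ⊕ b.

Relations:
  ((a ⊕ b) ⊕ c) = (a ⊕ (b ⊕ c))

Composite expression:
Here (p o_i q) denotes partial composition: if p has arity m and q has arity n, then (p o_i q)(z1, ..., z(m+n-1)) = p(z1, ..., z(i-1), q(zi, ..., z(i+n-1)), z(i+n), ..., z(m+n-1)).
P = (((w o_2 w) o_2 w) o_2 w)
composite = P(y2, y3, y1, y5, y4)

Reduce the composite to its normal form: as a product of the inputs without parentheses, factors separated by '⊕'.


y2 ⊕ y3 ⊕ y1 ⊕ y5 ⊕ y4


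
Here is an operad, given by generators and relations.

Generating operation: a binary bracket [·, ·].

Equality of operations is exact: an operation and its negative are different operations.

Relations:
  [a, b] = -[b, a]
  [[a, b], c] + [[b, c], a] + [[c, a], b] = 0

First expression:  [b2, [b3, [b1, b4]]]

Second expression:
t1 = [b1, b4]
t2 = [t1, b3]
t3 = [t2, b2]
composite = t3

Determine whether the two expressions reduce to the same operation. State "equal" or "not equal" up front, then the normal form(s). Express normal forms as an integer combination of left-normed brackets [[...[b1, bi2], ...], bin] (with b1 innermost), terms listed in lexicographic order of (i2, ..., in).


equal; the common form is [[[b1, b4], b3], b2]

Reducing the first expression gives [[[b1, b4], b3], b2]
Reducing the second expression gives [[[b1, b4], b3], b2]
Both agree, so they are equal.


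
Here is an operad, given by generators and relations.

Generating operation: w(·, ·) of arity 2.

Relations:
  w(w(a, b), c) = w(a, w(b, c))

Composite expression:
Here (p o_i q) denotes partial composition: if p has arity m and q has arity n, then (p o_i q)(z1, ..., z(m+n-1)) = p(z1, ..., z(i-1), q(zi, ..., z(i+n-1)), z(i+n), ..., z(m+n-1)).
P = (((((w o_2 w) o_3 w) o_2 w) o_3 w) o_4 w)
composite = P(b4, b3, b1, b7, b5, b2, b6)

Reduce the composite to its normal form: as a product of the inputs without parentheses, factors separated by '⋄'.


All parenthesizations of w agree; list the b-inputs left to right.
w(b7, b5) flattens to b7 ⋄ b5
w(b1, w(b7, b5)) flattens to b1 ⋄ b7 ⋄ b5
w(b3, w(b1, w(b7, b5))) flattens to b3 ⋄ b1 ⋄ b7 ⋄ b5
w(b2, b6) flattens to b2 ⋄ b6
w(w(b3, w(b1, w(b7, b5))), w(b2, b6)) flattens to b3 ⋄ b1 ⋄ b7 ⋄ b5 ⋄ b2 ⋄ b6
w(b4, w(w(b3, w(b1, w(b7, b5))), w(b2, b6))) flattens to b4 ⋄ b3 ⋄ b1 ⋄ b7 ⋄ b5 ⋄ b2 ⋄ b6

b4 ⋄ b3 ⋄ b1 ⋄ b7 ⋄ b5 ⋄ b2 ⋄ b6


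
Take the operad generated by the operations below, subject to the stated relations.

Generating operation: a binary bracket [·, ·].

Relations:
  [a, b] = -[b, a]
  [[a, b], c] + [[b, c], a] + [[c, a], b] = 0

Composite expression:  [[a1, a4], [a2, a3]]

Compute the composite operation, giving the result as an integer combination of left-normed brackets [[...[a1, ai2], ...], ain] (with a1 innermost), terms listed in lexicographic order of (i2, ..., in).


Skip Jacobi rewriting: expand, keep a1-initial words, read off terms.
Composite bracket: [[a1, a4], [a2, a3]]
Under [a, b] = ab - ba we get 8 signed associative words (2^3 = 8).
Words beginning with a1 determine it all:
  a1a4a2a3 (sign +1) contributes +[[[a1, a4], a2], a3]
  a1a4a3a2 (sign -1) contributes -[[[a1, a4], a3], a2]

[[[a1, a4], a2], a3] - [[[a1, a4], a3], a2]


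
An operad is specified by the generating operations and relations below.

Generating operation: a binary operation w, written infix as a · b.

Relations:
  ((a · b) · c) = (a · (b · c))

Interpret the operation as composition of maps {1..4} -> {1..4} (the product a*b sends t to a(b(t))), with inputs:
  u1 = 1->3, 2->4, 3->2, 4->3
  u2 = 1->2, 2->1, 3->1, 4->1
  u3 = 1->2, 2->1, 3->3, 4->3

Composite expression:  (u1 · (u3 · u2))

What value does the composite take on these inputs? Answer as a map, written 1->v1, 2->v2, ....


1->3, 2->4, 3->4, 4->4


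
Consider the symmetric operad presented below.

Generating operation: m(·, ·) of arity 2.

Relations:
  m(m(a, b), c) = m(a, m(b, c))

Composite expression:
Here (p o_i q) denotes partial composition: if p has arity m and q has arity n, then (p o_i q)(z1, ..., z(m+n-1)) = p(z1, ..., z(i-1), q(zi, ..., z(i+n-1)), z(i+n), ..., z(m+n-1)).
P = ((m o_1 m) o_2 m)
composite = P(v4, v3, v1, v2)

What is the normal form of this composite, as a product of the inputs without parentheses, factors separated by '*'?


v4 * v3 * v1 * v2


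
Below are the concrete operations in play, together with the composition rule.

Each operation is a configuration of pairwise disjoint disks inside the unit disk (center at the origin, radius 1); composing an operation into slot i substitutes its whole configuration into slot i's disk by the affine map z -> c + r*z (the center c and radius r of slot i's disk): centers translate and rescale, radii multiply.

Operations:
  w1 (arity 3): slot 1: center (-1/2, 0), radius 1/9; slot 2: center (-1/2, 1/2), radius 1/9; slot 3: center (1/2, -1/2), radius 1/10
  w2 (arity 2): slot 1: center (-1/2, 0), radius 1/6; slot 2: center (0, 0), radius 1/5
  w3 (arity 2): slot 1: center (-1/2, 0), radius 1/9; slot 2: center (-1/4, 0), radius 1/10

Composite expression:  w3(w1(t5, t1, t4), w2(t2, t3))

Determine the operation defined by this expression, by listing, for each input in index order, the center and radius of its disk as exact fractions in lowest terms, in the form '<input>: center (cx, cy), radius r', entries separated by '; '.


t1: center (-5/9, 1/18), radius 1/81; t2: center (-3/10, 0), radius 1/60; t3: center (-1/4, 0), radius 1/50; t4: center (-4/9, -1/18), radius 1/90; t5: center (-5/9, 0), radius 1/81

Affine substitution under w3: radii multiply and t-centers shift.
input t5: applying the 2 nested substitutions gives center (-5/9, 0), radius 1/81
input t1: applying the 2 nested substitutions gives center (-5/9, 1/18), radius 1/81
input t4: applying the 2 nested substitutions gives center (-4/9, -1/18), radius 1/90
input t2: applying the 2 nested substitutions gives center (-3/10, 0), radius 1/60
input t3: applying the 2 nested substitutions gives center (-1/4, 0), radius 1/50


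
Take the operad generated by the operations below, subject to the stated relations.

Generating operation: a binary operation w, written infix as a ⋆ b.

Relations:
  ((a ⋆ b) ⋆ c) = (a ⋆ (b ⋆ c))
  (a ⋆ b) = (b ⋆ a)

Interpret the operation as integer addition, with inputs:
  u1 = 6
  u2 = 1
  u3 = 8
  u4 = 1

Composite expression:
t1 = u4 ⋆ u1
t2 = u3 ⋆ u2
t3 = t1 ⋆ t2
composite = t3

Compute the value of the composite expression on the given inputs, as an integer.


(u4 ⋆ u1) = 7
(u3 ⋆ u2) = 9
((u4 ⋆ u1) ⋆ (u3 ⋆ u2)) = 16

16


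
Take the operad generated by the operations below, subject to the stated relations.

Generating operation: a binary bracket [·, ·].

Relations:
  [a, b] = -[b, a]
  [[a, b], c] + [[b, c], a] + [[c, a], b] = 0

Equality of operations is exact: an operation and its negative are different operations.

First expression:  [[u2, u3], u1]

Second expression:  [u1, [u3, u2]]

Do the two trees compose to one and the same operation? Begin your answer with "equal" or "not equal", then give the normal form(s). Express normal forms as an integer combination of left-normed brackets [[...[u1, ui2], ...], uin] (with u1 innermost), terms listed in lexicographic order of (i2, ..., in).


equal: each reduces to -[[u1, u2], u3] + [[u1, u3], u2]

Reducing the first expression gives -[[u1, u2], u3] + [[u1, u3], u2]
Reducing the second expression gives -[[u1, u2], u3] + [[u1, u3], u2]
Both agree, so they are equal.


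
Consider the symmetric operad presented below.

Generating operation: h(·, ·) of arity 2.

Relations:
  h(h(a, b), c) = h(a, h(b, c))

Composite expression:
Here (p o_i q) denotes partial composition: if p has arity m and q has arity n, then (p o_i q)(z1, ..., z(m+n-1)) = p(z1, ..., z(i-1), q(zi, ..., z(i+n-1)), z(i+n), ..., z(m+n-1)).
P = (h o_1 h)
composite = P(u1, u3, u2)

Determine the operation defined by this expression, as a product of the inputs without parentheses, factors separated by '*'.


The h-tree's shape is irrelevant; the u-reading-order decides.
h(u1, u3) linearizes to u1 * u3
h(h(u1, u3), u2) linearizes to u1 * u3 * u2

u1 * u3 * u2


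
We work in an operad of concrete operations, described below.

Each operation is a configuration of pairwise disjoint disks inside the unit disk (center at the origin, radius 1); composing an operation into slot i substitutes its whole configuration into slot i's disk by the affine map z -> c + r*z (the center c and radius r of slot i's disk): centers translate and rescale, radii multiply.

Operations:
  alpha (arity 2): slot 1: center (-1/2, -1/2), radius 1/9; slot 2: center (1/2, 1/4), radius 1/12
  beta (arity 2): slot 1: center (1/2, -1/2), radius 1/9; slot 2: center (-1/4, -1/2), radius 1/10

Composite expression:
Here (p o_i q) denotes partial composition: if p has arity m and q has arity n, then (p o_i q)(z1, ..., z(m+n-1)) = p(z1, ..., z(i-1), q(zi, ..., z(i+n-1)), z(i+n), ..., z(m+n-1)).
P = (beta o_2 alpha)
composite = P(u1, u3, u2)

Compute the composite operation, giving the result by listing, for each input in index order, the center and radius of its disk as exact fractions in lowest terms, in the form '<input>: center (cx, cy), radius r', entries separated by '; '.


u1: center (1/2, -1/2), radius 1/9; u2: center (-1/5, -19/40), radius 1/120; u3: center (-3/10, -11/20), radius 1/90

Below beta, radii multiply path by path; the u-disk centers shift.
input u1: applying the 1 nested substitution gives center (1/2, -1/2), radius 1/9
input u3: applying the 2 nested substitutions gives center (-3/10, -11/20), radius 1/90
input u2: applying the 2 nested substitutions gives center (-1/5, -19/40), radius 1/120


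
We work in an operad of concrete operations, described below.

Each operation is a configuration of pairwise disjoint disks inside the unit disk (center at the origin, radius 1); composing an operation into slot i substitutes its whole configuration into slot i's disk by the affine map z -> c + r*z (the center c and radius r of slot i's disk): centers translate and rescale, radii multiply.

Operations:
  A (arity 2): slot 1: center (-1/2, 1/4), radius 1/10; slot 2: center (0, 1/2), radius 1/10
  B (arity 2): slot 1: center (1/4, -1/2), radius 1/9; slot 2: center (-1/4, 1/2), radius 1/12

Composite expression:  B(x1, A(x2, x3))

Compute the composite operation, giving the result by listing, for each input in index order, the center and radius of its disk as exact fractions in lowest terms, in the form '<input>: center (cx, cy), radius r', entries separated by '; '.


Each x-disk chains the slot maps above it in B; radii multiply.
for x1, the 1-step affine chain lands on center (1/4, -1/2), radius 1/9
for x2, the 2-step affine chain lands on center (-7/24, 25/48), radius 1/120
for x3, the 2-step affine chain lands on center (-1/4, 13/24), radius 1/120

x1: center (1/4, -1/2), radius 1/9; x2: center (-7/24, 25/48), radius 1/120; x3: center (-1/4, 13/24), radius 1/120


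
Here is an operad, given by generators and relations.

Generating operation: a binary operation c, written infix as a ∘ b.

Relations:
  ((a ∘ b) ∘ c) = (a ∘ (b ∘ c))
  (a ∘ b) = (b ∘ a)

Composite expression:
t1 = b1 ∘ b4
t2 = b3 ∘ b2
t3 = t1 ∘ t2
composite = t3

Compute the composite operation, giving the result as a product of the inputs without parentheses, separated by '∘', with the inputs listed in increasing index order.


Shape and order are irrelevant to c; the b-input set decides.
(b1 ∘ b4) collapses to b1 ∘ b4
(b3 ∘ b2) collapses to b3 ∘ b2
((b1 ∘ b4) ∘ (b3 ∘ b2)) collapses to b1 ∘ b4 ∘ b3 ∘ b2
sorting the factors by input index: b1 ∘ b2 ∘ b3 ∘ b4

b1 ∘ b2 ∘ b3 ∘ b4


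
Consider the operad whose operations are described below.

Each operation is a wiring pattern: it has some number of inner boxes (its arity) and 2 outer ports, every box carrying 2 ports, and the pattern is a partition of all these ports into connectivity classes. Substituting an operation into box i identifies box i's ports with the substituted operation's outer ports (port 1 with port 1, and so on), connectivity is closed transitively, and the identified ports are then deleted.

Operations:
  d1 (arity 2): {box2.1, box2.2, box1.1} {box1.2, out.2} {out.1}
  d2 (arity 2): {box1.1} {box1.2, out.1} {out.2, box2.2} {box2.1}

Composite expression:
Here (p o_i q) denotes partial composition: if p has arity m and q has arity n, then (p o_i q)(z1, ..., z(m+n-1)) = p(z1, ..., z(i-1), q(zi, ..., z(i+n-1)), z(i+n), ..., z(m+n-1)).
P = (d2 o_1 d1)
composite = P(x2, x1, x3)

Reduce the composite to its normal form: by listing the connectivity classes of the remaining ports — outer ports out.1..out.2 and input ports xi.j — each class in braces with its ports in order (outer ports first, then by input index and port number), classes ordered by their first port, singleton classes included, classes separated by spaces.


{out.1, x2.2} {out.2, x3.2} {x1.1, x1.2, x2.1} {x3.1}


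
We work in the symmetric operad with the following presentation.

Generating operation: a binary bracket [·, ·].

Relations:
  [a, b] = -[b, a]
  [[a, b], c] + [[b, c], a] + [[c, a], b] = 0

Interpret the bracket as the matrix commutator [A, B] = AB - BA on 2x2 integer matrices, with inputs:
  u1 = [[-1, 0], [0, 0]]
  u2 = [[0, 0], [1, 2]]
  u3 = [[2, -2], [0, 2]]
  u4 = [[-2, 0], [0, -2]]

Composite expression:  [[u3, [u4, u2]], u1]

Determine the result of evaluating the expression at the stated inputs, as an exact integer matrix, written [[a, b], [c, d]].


[[0, 0], [0, 0]]

[u4, u2] = [[0, 0], [0, 0]]
[u3, [u4, u2]] = [[0, 0], [0, 0]]
[[u3, [u4, u2]], u1] = [[0, 0], [0, 0]]


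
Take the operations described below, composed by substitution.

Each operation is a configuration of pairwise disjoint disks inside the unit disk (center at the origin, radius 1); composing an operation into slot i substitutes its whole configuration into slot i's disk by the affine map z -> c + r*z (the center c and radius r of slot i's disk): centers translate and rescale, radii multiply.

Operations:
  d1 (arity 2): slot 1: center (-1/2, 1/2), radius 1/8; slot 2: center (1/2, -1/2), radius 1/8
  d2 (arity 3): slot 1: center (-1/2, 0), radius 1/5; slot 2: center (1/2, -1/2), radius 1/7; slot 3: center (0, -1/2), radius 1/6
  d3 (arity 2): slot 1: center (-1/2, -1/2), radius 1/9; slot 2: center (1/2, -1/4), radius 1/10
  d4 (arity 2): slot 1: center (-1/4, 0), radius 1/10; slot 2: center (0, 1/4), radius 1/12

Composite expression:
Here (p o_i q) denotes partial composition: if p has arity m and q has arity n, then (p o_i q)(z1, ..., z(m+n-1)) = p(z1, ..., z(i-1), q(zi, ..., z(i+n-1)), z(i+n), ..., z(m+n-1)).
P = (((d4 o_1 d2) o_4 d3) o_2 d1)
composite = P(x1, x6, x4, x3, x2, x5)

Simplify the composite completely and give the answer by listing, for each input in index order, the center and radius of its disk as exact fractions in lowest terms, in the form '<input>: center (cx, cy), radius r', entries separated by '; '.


x1: center (-3/10, 0), radius 1/50; x2: center (-1/24, 5/24), radius 1/108; x3: center (-1/4, -1/20), radius 1/60; x4: center (-27/140, -2/35), radius 1/560; x5: center (1/24, 11/48), radius 1/120; x6: center (-29/140, -3/70), radius 1/560


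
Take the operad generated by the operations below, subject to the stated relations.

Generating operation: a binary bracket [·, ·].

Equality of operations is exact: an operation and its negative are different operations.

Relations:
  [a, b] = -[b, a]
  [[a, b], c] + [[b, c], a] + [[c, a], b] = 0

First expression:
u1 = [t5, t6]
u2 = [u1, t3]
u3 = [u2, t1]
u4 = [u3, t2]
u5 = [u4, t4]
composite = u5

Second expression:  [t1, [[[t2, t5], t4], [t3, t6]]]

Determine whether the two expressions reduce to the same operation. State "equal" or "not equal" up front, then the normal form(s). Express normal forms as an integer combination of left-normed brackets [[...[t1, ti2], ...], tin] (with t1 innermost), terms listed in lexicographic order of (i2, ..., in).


not equal — first [[[[[t1, t3], t5], t6], t2], t4] - [[[[[t1, t3], t6], t5], t2], t4] - [[[[[t1, t5], t6], t3], t2], t4] + [[[[[t1, t6], t5], t3], t2], t4], second [[[[[t1, t2], t5], t4], t3], t6] - [[[[[t1, t2], t5], t4], t6], t3] - [[[[[t1, t3], t6], t2], t5], t4] + [[[[[t1, t3], t6], t4], t2], t5] - [[[[[t1, t3], t6], t4], t5], t2] + [[[[[t1, t3], t6], t5], t2], t4] - [[[[[t1, t4], t2], t5], t3], t6] + [[[[[t1, t4], t2], t5], t6], t3] + [[[[[t1, t4], t5], t2], t3], t6] - [[[[[t1, t4], t5], t2], t6], t3] - [[[[[t1, t5], t2], t4], t3], t6] + [[[[[t1, t5], t2], t4], t6], t3] + [[[[[t1, t6], t3], t2], t5], t4] - [[[[[t1, t6], t3], t4], t2], t5] + [[[[[t1, t6], t3], t4], t5], t2] - [[[[[t1, t6], t3], t5], t2], t4]

Reducing the first expression gives [[[[[t1, t3], t5], t6], t2], t4] - [[[[[t1, t3], t6], t5], t2], t4] - [[[[[t1, t5], t6], t3], t2], t4] + [[[[[t1, t6], t5], t3], t2], t4]
Reducing the second expression gives [[[[[t1, t2], t5], t4], t3], t6] - [[[[[t1, t2], t5], t4], t6], t3] - [[[[[t1, t3], t6], t2], t5], t4] + [[[[[t1, t3], t6], t4], t2], t5] - [[[[[t1, t3], t6], t4], t5], t2] + [[[[[t1, t3], t6], t5], t2], t4] - [[[[[t1, t4], t2], t5], t3], t6] + [[[[[t1, t4], t2], t5], t6], t3] + [[[[[t1, t4], t5], t2], t3], t6] - [[[[[t1, t4], t5], t2], t6], t3] - [[[[[t1, t5], t2], t4], t3], t6] + [[[[[t1, t5], t2], t4], t6], t3] + [[[[[t1, t6], t3], t2], t5], t4] - [[[[[t1, t6], t3], t4], t2], t5] + [[[[[t1, t6], t3], t4], t5], t2] - [[[[[t1, t6], t3], t5], t2], t4]
The normal forms differ: not equal.


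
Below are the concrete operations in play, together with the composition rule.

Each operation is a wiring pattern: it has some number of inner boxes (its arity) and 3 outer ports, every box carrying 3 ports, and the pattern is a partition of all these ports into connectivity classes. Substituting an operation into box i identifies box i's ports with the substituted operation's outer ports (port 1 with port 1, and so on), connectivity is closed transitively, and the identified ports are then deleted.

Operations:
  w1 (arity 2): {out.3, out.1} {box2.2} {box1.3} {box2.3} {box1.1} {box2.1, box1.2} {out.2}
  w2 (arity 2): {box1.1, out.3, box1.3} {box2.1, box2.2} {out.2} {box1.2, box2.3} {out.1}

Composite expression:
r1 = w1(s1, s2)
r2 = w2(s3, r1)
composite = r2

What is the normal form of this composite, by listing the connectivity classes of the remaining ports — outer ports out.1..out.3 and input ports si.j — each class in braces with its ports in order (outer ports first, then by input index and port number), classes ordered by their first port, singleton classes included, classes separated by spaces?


{out.1} {out.2} {out.3, s3.1, s3.3} {s1.1} {s1.2, s2.1} {s1.3} {s2.2} {s2.3} {s3.2}

After gluing at w2, chains via deleted ports link the s-ports.
composing w1 on (s1, s2), with out.j its own outer ports: {out.1, out.3} {out.2} {s1.1} {s1.2, s2.1} {s1.3} {s2.2} {s2.3}
composing w2 on (s3, s1, s2), with out.j its own outer ports: {out.1} {out.2} {out.3, s3.1, s3.3} {s1.1} {s1.2, s2.1} {s1.3} {s2.2} {s2.3} {s3.2}


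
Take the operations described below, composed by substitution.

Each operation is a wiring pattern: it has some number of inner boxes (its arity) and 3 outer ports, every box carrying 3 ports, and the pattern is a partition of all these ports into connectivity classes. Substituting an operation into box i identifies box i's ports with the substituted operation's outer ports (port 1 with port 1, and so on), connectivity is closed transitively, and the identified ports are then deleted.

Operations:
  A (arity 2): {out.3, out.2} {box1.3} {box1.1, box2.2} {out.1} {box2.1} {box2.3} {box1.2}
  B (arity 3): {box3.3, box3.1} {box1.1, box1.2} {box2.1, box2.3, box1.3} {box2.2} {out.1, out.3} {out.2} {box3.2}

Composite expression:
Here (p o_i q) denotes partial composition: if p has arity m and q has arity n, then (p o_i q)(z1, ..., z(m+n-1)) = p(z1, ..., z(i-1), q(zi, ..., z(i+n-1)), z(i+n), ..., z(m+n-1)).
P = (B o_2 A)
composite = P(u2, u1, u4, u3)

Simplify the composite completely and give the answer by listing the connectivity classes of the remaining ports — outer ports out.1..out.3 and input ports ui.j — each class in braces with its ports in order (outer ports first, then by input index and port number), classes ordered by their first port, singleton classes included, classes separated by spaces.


{out.1, out.3} {out.2} {u1.1, u4.2} {u1.2} {u1.3} {u2.1, u2.2} {u2.3} {u3.1, u3.3} {u3.2} {u4.1} {u4.3}


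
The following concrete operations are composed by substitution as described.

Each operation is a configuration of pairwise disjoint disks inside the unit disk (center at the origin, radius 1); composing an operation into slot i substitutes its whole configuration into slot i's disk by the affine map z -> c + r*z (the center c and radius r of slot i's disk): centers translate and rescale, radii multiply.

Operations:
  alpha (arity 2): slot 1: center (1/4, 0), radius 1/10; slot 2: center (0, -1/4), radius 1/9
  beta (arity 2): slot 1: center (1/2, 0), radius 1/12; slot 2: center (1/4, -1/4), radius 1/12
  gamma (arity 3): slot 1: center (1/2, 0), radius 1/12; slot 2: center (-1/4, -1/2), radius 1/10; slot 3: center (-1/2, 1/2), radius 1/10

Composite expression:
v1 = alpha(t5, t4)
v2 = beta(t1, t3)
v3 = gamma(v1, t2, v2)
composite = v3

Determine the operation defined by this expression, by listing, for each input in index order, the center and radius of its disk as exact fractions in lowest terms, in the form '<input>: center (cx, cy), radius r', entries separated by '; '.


Follow each t-input down from gamma: c' goes to c + r*c', radius to r*r'.
input t5: applying the 2 nested substitutions gives center (25/48, 0), radius 1/120
input t4: applying the 2 nested substitutions gives center (1/2, -1/48), radius 1/108
input t2: applying the 1 nested substitution gives center (-1/4, -1/2), radius 1/10
input t1: applying the 2 nested substitutions gives center (-9/20, 1/2), radius 1/120
input t3: applying the 2 nested substitutions gives center (-19/40, 19/40), radius 1/120

t1: center (-9/20, 1/2), radius 1/120; t2: center (-1/4, -1/2), radius 1/10; t3: center (-19/40, 19/40), radius 1/120; t4: center (1/2, -1/48), radius 1/108; t5: center (25/48, 0), radius 1/120


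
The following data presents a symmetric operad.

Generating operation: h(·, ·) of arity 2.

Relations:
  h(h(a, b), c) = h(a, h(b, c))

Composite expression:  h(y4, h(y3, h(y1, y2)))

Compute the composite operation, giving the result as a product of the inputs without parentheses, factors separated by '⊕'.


y4 ⊕ y3 ⊕ y1 ⊕ y2

Every regrouping of h is equal, so read the y-inputs in written order.
h(y1, y2) spells out as y1 ⊕ y2
h(y3, h(y1, y2)) spells out as y3 ⊕ y1 ⊕ y2
h(y4, h(y3, h(y1, y2))) spells out as y4 ⊕ y3 ⊕ y1 ⊕ y2


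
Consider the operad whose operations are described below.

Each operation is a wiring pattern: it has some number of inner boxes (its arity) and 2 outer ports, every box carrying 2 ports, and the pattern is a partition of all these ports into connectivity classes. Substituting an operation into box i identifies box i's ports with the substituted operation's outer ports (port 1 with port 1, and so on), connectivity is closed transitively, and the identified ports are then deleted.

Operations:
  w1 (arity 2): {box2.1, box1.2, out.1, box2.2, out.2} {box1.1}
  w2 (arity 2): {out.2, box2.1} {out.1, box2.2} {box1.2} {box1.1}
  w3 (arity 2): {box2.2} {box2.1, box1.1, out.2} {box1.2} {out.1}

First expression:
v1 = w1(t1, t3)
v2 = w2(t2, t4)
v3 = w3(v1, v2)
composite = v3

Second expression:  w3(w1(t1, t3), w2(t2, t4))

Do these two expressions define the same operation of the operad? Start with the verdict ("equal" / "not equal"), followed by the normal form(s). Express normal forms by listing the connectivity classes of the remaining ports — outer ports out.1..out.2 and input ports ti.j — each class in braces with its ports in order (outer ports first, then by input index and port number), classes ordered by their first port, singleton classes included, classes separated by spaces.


equal: each reduces to {out.1} {out.2, t1.2, t3.1, t3.2, t4.2} {t1.1} {t2.1} {t2.2} {t4.1}

The first expression, normalized: {out.1} {out.2, t1.2, t3.1, t3.2, t4.2} {t1.1} {t2.1} {t2.2} {t4.1}
The second expression, normalized: {out.1} {out.2, t1.2, t3.1, t3.2, t4.2} {t1.1} {t2.1} {t2.2} {t4.1}
Both agree, so they are equal.


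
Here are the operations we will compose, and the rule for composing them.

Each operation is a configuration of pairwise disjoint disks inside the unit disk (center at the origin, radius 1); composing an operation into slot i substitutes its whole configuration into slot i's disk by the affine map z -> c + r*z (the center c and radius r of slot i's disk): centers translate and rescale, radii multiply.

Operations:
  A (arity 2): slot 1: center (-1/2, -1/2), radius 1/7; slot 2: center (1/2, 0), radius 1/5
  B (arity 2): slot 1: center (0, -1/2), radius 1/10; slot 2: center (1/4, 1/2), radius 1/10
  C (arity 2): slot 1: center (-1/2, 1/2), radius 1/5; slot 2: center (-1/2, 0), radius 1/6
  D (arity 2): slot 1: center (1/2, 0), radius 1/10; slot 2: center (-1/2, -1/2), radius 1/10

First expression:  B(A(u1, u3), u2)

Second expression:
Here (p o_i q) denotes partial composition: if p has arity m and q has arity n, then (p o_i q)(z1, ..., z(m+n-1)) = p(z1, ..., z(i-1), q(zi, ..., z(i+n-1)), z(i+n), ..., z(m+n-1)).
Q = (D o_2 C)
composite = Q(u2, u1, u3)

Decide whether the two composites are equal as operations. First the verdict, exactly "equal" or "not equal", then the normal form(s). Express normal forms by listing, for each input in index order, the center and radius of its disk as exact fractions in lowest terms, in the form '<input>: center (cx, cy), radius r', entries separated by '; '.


not equal; first: u1: center (-1/20, -11/20), radius 1/70; u2: center (1/4, 1/2), radius 1/10; u3: center (1/20, -1/2), radius 1/50; second: u1: center (-11/20, -9/20), radius 1/50; u2: center (1/2, 0), radius 1/10; u3: center (-11/20, -1/2), radius 1/60


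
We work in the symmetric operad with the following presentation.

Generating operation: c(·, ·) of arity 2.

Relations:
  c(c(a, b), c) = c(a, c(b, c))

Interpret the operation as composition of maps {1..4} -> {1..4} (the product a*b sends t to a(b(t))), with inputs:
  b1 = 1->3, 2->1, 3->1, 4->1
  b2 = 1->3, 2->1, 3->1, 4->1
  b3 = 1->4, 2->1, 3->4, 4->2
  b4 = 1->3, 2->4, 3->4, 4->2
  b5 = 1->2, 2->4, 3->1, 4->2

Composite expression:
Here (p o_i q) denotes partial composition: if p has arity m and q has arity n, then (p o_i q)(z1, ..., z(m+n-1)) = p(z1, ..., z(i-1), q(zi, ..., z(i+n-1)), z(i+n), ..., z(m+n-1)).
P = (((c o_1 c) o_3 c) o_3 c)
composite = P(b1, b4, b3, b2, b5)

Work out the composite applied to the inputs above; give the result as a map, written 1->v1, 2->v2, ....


1->1, 2->1, 3->1, 4->1

c(b1, b4) = 1->1, 2->1, 3->1, 4->1
c(b3, b2) = 1->4, 2->4, 3->4, 4->4
c(c(b3, b2), b5) = 1->4, 2->4, 3->4, 4->4
c(c(b1, b4), c(c(b3, b2), b5)) = 1->1, 2->1, 3->1, 4->1


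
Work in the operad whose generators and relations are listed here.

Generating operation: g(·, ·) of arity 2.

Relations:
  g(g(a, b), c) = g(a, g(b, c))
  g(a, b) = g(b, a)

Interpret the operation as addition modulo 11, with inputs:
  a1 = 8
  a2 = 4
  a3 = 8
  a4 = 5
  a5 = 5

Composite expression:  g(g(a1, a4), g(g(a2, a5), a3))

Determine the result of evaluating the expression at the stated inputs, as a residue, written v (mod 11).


8 (mod 11)

g(a1, a4) = 2
g(a2, a5) = 9
g(g(a2, a5), a3) = 6
g(g(a1, a4), g(g(a2, a5), a3)) = 8


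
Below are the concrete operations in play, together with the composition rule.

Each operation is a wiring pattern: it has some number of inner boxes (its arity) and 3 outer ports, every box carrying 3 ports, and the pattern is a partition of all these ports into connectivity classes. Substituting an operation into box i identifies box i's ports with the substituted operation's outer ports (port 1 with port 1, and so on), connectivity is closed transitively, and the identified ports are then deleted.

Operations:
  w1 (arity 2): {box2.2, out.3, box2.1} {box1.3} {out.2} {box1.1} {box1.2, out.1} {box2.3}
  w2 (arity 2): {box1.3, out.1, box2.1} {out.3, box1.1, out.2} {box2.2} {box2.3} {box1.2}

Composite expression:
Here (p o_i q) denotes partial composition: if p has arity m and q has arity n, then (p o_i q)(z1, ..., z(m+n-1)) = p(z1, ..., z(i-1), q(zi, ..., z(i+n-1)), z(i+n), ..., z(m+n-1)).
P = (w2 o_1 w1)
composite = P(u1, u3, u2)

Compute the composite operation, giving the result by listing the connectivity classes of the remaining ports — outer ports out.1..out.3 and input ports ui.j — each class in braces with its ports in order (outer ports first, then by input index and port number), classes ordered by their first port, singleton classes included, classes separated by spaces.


Reachability decides: close wires over w2-identified ports.
composing w1 on (u1, u3), with out.j its own outer ports: {out.1, u1.2} {out.2} {out.3, u3.1, u3.2} {u1.1} {u1.3} {u3.3}
composing w2 on (u1, u3, u2), with out.j its own outer ports: {out.1, u2.1, u3.1, u3.2} {out.2, out.3, u1.2} {u1.1} {u1.3} {u2.2} {u2.3} {u3.3}

{out.1, u2.1, u3.1, u3.2} {out.2, out.3, u1.2} {u1.1} {u1.3} {u2.2} {u2.3} {u3.3}


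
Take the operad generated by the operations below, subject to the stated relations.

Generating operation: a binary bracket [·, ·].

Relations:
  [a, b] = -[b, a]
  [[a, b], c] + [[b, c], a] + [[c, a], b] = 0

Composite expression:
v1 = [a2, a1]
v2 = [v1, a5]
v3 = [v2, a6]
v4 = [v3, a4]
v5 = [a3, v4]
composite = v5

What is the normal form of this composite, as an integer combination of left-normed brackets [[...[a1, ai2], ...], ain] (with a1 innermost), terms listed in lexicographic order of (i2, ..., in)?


In the tensor algebra, words opening a1 carry the a1-anchored form.
Composite bracket: [a3, [[[[a2, a1], a5], a6], a4]]
Applying ab - ba throughout gives 32 signed words (2^5 = 32).
The a1-initial words carry the normal form:
  from a1a2a5a6a4a3, sign +1: term +[[[[[a1, a2], a5], a6], a4], a3]

[[[[[a1, a2], a5], a6], a4], a3]


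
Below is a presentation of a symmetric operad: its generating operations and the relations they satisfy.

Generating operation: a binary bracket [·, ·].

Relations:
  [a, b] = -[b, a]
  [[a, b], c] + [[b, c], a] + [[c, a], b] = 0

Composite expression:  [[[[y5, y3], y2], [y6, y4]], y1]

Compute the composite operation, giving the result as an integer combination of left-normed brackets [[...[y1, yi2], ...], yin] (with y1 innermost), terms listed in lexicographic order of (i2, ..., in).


[[[[[y1, y2], y3], y5], y4], y6] - [[[[[y1, y2], y3], y5], y6], y4] - [[[[[y1, y2], y5], y3], y4], y6] + [[[[[y1, y2], y5], y3], y6], y4] - [[[[[y1, y3], y5], y2], y4], y6] + [[[[[y1, y3], y5], y2], y6], y4] - [[[[[y1, y4], y6], y2], y3], y5] + [[[[[y1, y4], y6], y2], y5], y3] + [[[[[y1, y4], y6], y3], y5], y2] - [[[[[y1, y4], y6], y5], y3], y2] + [[[[[y1, y5], y3], y2], y4], y6] - [[[[[y1, y5], y3], y2], y6], y4] + [[[[[y1, y6], y4], y2], y3], y5] - [[[[[y1, y6], y4], y2], y5], y3] - [[[[[y1, y6], y4], y3], y5], y2] + [[[[[y1, y6], y4], y5], y3], y2]

Left-normed coefficients sit on the y1-initial expansion words.
Composite bracket: [[[[y5, y3], y2], [y6, y4]], y1]
Under [a, b] = ab - ba we get 32 signed associative words (2^5 = 32).
Words beginning with y1 determine it all:
  y1y2y3y5y4y6 (sign +1) contributes +[[[[[y1, y2], y3], y5], y4], y6]
  y1y2y3y5y6y4 (sign -1) contributes -[[[[[y1, y2], y3], y5], y6], y4]
  y1y2y5y3y4y6 (sign -1) contributes -[[[[[y1, y2], y5], y3], y4], y6]
  y1y2y5y3y6y4 (sign +1) contributes +[[[[[y1, y2], y5], y3], y6], y4]
  y1y3y5y2y4y6 (sign -1) contributes -[[[[[y1, y3], y5], y2], y4], y6]
  y1y3y5y2y6y4 (sign +1) contributes +[[[[[y1, y3], y5], y2], y6], y4]
  y1y4y6y2y3y5 (sign -1) contributes -[[[[[y1, y4], y6], y2], y3], y5]
  y1y4y6y2y5y3 (sign +1) contributes +[[[[[y1, y4], y6], y2], y5], y3]
  y1y4y6y3y5y2 (sign +1) contributes +[[[[[y1, y4], y6], y3], y5], y2]
  y1y4y6y5y3y2 (sign -1) contributes -[[[[[y1, y4], y6], y5], y3], y2]
  y1y5y3y2y4y6 (sign +1) contributes +[[[[[y1, y5], y3], y2], y4], y6]
  y1y5y3y2y6y4 (sign -1) contributes -[[[[[y1, y5], y3], y2], y6], y4]
  y1y6y4y2y3y5 (sign +1) contributes +[[[[[y1, y6], y4], y2], y3], y5]
  y1y6y4y2y5y3 (sign -1) contributes -[[[[[y1, y6], y4], y2], y5], y3]
  y1y6y4y3y5y2 (sign -1) contributes -[[[[[y1, y6], y4], y3], y5], y2]
  y1y6y4y5y3y2 (sign +1) contributes +[[[[[y1, y6], y4], y5], y3], y2]


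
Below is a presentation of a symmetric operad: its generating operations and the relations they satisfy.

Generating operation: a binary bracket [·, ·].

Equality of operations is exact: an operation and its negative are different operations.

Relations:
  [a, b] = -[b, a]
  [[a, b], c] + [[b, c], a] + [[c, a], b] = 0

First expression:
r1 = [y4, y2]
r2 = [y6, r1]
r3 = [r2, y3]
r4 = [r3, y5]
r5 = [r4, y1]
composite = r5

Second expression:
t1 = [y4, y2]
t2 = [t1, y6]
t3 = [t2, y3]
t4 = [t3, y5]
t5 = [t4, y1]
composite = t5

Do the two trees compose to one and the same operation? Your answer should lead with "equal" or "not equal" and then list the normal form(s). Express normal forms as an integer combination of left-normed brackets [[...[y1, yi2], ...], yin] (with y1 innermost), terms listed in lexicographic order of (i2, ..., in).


Reducing the first expression gives -[[[[[y1, y2], y4], y6], y3], y5] + [[[[[y1, y3], y2], y4], y6], y5] - [[[[[y1, y3], y4], y2], y6], y5] - [[[[[y1, y3], y6], y2], y4], y5] + [[[[[y1, y3], y6], y4], y2], y5] + [[[[[y1, y4], y2], y6], y3], y5] + [[[[[y1, y5], y2], y4], y6], y3] - [[[[[y1, y5], y3], y2], y4], y6] + [[[[[y1, y5], y3], y4], y2], y6] + [[[[[y1, y5], y3], y6], y2], y4] - [[[[[y1, y5], y3], y6], y4], y2] - [[[[[y1, y5], y4], y2], y6], y3] - [[[[[y1, y5], y6], y2], y4], y3] + [[[[[y1, y5], y6], y4], y2], y3] + [[[[[y1, y6], y2], y4], y3], y5] - [[[[[y1, y6], y4], y2], y3], y5]
Reducing the second expression gives [[[[[y1, y2], y4], y6], y3], y5] - [[[[[y1, y3], y2], y4], y6], y5] + [[[[[y1, y3], y4], y2], y6], y5] + [[[[[y1, y3], y6], y2], y4], y5] - [[[[[y1, y3], y6], y4], y2], y5] - [[[[[y1, y4], y2], y6], y3], y5] - [[[[[y1, y5], y2], y4], y6], y3] + [[[[[y1, y5], y3], y2], y4], y6] - [[[[[y1, y5], y3], y4], y2], y6] - [[[[[y1, y5], y3], y6], y2], y4] + [[[[[y1, y5], y3], y6], y4], y2] + [[[[[y1, y5], y4], y2], y6], y3] + [[[[[y1, y5], y6], y2], y4], y3] - [[[[[y1, y5], y6], y4], y2], y3] - [[[[[y1, y6], y2], y4], y3], y5] + [[[[[y1, y6], y4], y2], y3], y5]
The normal forms differ: not equal.

not equal; the first gives -[[[[[y1, y2], y4], y6], y3], y5] + [[[[[y1, y3], y2], y4], y6], y5] - [[[[[y1, y3], y4], y2], y6], y5] - [[[[[y1, y3], y6], y2], y4], y5] + [[[[[y1, y3], y6], y4], y2], y5] + [[[[[y1, y4], y2], y6], y3], y5] + [[[[[y1, y5], y2], y4], y6], y3] - [[[[[y1, y5], y3], y2], y4], y6] + [[[[[y1, y5], y3], y4], y2], y6] + [[[[[y1, y5], y3], y6], y2], y4] - [[[[[y1, y5], y3], y6], y4], y2] - [[[[[y1, y5], y4], y2], y6], y3] - [[[[[y1, y5], y6], y2], y4], y3] + [[[[[y1, y5], y6], y4], y2], y3] + [[[[[y1, y6], y2], y4], y3], y5] - [[[[[y1, y6], y4], y2], y3], y5] and the second [[[[[y1, y2], y4], y6], y3], y5] - [[[[[y1, y3], y2], y4], y6], y5] + [[[[[y1, y3], y4], y2], y6], y5] + [[[[[y1, y3], y6], y2], y4], y5] - [[[[[y1, y3], y6], y4], y2], y5] - [[[[[y1, y4], y2], y6], y3], y5] - [[[[[y1, y5], y2], y4], y6], y3] + [[[[[y1, y5], y3], y2], y4], y6] - [[[[[y1, y5], y3], y4], y2], y6] - [[[[[y1, y5], y3], y6], y2], y4] + [[[[[y1, y5], y3], y6], y4], y2] + [[[[[y1, y5], y4], y2], y6], y3] + [[[[[y1, y5], y6], y2], y4], y3] - [[[[[y1, y5], y6], y4], y2], y3] - [[[[[y1, y6], y2], y4], y3], y5] + [[[[[y1, y6], y4], y2], y3], y5]
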